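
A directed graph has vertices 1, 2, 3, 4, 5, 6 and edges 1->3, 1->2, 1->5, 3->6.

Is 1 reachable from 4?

No

4 has no outgoing edges, so nothing is reachable from it.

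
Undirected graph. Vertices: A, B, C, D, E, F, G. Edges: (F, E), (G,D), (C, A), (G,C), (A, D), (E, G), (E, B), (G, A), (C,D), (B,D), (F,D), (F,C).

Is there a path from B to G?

Yes

Explore from B.
Distance 1: reach D, E.
Distance 2: reach A, C, F, G.
Found G.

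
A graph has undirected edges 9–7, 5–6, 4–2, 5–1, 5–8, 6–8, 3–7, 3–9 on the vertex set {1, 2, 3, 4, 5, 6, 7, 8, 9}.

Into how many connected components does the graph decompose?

From 1: component {1, 5, 6, 8}.
From 2: component {2, 4}.
From 3: component {3, 7, 9}.
That's 3 components.

3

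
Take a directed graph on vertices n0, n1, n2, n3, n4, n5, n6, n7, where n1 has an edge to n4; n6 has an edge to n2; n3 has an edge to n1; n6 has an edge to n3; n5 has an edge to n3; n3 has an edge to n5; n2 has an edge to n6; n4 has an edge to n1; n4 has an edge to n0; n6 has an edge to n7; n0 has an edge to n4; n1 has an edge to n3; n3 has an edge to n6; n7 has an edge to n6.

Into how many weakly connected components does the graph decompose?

From n0: component {n0, n1, n2, n3, n4, n5, n6, n7}.
That's 1 component.

1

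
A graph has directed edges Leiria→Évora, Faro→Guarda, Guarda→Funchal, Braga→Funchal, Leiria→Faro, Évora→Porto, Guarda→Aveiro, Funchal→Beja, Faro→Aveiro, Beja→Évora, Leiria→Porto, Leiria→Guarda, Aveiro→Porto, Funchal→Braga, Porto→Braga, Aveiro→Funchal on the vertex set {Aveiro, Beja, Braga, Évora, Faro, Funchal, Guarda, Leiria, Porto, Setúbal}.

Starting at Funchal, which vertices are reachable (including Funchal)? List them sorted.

Beja, Braga, Évora, Funchal, Porto

Start at Funchal.
Its neighbours: Beja, Braga.
Then their neighbours: Évora.
Then next layer: Porto.
Nothing further is reachable.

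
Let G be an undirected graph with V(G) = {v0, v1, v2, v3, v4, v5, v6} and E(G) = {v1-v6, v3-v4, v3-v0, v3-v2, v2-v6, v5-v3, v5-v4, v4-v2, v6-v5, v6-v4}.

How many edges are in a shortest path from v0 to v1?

Distance 0: v0.
Distance 1: v3.
Distance 2: v2, v4, v5.
Distance 3: v6.
Distance 4: v1 — contains v1.

4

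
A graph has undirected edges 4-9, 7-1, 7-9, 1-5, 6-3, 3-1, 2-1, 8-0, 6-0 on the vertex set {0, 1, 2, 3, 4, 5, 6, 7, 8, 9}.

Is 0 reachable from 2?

Explore from 2.
Distance 1: reach 1.
Distance 2: reach 3, 5, 7.
Distance 3: reach 6, 9.
Distance 4: reach 0, 4.
Found 0.

Yes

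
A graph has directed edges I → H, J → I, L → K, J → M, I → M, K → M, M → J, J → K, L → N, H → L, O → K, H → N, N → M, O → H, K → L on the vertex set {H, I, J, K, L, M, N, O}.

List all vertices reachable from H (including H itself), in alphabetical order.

H, I, J, K, L, M, N

Start at H.
Its neighbours: L, N.
Then their neighbours: K, M.
Then next layer: J.
Then next layer: I.
Nothing further is reachable.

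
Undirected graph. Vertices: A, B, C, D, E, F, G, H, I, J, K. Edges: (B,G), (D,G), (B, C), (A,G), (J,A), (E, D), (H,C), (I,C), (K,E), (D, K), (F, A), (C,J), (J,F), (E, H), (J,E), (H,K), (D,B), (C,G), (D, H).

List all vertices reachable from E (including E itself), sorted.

A, B, C, D, E, F, G, H, I, J, K

Start at E.
Its neighbours: D, H, J, K.
Then their neighbours: A, B, C, F, G.
Then next layer: I.
Every vertex is now reached.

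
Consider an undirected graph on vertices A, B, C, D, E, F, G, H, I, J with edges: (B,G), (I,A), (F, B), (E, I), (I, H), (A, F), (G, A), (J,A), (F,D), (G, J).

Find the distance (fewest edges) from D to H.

4

Distance 0: D.
Distance 1: F.
Distance 2: A, B.
Distance 3: G, I, J.
Distance 4: E, H — contains H.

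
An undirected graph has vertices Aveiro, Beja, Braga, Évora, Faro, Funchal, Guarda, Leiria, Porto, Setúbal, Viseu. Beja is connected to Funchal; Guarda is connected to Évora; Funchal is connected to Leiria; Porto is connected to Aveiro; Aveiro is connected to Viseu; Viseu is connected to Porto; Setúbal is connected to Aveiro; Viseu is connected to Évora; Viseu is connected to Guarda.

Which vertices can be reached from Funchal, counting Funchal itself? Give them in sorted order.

Beja, Funchal, Leiria

Start at Funchal.
Its neighbours: Beja, Leiria.
Nothing further is reachable.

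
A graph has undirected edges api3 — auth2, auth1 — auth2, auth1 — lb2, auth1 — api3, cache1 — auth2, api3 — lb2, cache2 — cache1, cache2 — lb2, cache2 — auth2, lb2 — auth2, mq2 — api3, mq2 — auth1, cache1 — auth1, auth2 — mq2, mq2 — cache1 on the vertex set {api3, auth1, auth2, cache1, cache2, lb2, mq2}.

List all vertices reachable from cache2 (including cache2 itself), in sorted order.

Start at cache2.
Its neighbours: auth2, cache1, lb2.
Then their neighbours: api3, auth1, mq2.
Every vertex is now reached.

api3, auth1, auth2, cache1, cache2, lb2, mq2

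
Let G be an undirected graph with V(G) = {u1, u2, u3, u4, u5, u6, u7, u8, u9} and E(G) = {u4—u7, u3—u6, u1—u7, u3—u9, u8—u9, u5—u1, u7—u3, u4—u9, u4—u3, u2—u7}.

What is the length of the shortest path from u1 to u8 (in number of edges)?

Distance 0: u1.
Distance 1: u5, u7.
Distance 2: u2, u3, u4.
Distance 3: u6, u9.
Distance 4: u8 — contains u8.

4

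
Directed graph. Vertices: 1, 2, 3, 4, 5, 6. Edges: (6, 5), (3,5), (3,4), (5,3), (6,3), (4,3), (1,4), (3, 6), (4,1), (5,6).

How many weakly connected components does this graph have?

From 1: component {1, 3, 4, 5, 6}.
From 2: component {2}.
That's 2 components.

2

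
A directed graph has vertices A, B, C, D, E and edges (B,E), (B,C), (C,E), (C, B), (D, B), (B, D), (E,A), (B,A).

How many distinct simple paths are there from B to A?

B→A
B→C→E→A
B→E→A

3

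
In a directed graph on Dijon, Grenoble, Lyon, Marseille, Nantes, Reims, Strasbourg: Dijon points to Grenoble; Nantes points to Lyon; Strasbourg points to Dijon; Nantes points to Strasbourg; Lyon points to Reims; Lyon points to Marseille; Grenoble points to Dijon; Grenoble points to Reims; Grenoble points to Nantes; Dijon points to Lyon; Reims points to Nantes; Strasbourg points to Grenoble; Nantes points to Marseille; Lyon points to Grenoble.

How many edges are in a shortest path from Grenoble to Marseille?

Distance 0: Grenoble.
Distance 1: Dijon, Nantes, Reims.
Distance 2: Lyon, Marseille, Strasbourg — contains Marseille.

2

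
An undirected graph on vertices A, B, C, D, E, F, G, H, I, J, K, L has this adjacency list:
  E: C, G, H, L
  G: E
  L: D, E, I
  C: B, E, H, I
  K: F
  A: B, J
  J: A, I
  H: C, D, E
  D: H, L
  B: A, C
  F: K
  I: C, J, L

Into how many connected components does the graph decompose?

From A: component {A, B, C, D, E, G, H, I, J, L}.
From F: component {F, K}.
That's 2 components.

2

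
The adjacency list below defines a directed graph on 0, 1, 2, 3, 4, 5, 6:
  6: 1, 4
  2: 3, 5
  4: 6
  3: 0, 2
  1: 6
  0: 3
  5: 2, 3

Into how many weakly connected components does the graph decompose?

From 0: component {0, 2, 3, 5}.
From 1: component {1, 4, 6}.
That's 2 components.

2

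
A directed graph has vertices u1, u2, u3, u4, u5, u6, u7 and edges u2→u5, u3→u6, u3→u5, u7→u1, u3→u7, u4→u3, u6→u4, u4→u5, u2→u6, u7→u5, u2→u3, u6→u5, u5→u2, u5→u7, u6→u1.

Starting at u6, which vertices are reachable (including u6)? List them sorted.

u1, u2, u3, u4, u5, u6, u7

Start at u6.
Its neighbours: u1, u4, u5.
Then their neighbours: u2, u3, u7.
Every vertex is now reached.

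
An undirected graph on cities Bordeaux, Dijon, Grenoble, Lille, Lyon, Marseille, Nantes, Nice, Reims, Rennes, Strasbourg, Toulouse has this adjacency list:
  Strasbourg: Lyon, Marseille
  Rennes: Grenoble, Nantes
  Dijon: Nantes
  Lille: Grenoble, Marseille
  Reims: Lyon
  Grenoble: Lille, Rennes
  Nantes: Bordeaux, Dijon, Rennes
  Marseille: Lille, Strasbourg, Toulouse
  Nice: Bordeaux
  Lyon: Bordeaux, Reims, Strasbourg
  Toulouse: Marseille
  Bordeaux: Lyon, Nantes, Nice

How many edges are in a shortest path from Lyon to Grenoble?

Distance 0: Lyon.
Distance 1: Bordeaux, Reims, Strasbourg.
Distance 2: Marseille, Nantes, Nice.
Distance 3: Dijon, Lille, Rennes, Toulouse.
Distance 4: Grenoble — contains Grenoble.

4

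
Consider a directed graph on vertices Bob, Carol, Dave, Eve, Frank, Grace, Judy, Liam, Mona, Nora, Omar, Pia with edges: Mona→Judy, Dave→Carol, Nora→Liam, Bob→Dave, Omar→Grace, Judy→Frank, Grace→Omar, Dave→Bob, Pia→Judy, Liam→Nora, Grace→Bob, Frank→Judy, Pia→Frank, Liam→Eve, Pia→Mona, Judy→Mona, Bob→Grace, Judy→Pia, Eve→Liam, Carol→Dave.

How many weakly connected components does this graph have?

3

From Bob: component {Bob, Carol, Dave, Grace, Omar}.
From Eve: component {Eve, Liam, Nora}.
From Frank: component {Frank, Judy, Mona, Pia}.
That's 3 components.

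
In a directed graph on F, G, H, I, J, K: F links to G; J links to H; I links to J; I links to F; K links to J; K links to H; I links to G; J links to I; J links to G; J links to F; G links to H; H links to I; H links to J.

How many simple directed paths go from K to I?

K→H→I
K→H→J→I
K→J→F→G→H→I
K→J→G→H→I
K→J→H→I
K→J→I

6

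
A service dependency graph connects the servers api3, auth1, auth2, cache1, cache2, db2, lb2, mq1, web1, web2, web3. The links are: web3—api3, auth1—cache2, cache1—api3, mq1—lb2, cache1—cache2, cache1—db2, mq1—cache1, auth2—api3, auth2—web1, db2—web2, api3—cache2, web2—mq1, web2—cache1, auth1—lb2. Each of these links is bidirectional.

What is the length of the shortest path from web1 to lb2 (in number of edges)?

Distance 0: web1.
Distance 1: auth2.
Distance 2: api3.
Distance 3: cache1, cache2, web3.
Distance 4: auth1, db2, mq1, web2.
Distance 5: lb2 — contains lb2.

5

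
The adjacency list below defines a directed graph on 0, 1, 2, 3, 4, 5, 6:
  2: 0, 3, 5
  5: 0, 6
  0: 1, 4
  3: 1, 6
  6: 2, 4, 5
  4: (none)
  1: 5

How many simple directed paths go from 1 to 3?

1

1→5→6→2→3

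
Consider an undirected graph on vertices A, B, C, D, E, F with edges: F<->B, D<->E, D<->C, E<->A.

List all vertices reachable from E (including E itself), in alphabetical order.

A, C, D, E

Start at E.
Its neighbours: A, D.
Then their neighbours: C.
Nothing further is reachable.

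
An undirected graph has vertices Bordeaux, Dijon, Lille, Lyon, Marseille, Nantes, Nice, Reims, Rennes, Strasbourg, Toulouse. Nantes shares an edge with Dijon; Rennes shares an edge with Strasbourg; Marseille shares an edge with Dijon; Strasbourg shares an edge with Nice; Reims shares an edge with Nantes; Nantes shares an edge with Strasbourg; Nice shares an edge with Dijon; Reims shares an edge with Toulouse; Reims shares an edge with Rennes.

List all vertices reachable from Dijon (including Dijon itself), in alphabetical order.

Dijon, Marseille, Nantes, Nice, Reims, Rennes, Strasbourg, Toulouse

Start at Dijon.
Its neighbours: Marseille, Nantes, Nice.
Then their neighbours: Reims, Strasbourg.
Then next layer: Rennes, Toulouse.
Nothing further is reachable.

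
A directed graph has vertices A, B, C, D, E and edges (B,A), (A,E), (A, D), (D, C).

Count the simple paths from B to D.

1

B→A→D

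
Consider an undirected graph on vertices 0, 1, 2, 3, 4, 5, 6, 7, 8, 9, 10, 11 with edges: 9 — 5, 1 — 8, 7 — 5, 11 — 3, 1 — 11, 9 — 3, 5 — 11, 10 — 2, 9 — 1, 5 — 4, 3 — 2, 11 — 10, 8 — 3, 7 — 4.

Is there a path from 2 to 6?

Explore from 2.
Distance 1: reach 3, 10.
Distance 2: reach 8, 9, 11.
Distance 3: reach 1, 5.
Distance 4: reach 4, 7.
The search is exhausted without reaching 6; it lies in a different component.

No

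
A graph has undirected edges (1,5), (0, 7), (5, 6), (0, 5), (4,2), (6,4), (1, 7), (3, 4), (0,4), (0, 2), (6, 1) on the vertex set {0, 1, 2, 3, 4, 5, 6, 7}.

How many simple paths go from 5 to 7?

9

5–0–2–4–6–1–7
5–0–4–6–1–7
5–0–7
5–1–6–4–0–7
5–1–6–4–2–0–7
5–1–7
5–6–1–7
5–6–4–0–7
5–6–4–2–0–7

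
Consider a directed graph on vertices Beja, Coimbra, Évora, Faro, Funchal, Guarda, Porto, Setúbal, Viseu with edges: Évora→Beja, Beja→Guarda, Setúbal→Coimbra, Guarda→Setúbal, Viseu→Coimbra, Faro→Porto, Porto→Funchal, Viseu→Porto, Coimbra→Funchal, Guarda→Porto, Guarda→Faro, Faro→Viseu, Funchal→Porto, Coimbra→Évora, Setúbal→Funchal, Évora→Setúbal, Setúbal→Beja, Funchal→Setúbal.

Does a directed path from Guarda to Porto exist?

Explore from Guarda.
Distance 1: reach Faro, Porto, Setúbal.
Found Porto.

Yes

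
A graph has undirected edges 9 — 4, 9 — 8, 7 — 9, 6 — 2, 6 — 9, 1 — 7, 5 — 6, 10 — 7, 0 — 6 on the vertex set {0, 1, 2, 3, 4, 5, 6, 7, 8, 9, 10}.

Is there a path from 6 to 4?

Yes

Explore from 6.
Distance 1: reach 0, 2, 5, 9.
Distance 2: reach 4, 7, 8.
Found 4.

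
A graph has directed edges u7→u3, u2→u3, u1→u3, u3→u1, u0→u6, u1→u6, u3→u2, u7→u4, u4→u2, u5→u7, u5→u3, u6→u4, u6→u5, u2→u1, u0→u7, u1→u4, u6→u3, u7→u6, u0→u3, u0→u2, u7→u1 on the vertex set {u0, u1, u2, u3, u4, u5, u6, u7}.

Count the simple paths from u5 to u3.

12

u5→u3
u5→u7→u1→u3
u5→u7→u1→u4→u2→u3
u5→u7→u1→u6→u3
u5→u7→u1→u6→u4→u2→u3
u5→u7→u3
u5→u7→u4→u2→u1→u3
u5→u7→u4→u2→u1→u6→u3
u5→u7→u4→u2→u3
u5→u7→u6→u3
u5→u7→u6→u4→u2→u1→u3
u5→u7→u6→u4→u2→u3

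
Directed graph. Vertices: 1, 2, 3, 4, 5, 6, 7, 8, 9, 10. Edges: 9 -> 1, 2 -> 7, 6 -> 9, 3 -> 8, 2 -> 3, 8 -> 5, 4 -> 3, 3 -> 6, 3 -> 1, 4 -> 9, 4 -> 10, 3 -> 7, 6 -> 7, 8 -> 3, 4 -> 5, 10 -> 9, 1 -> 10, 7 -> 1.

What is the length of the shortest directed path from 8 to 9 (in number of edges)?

Distance 0: 8.
Distance 1: 3, 5.
Distance 2: 1, 6, 7.
Distance 3: 9, 10 — contains 9.

3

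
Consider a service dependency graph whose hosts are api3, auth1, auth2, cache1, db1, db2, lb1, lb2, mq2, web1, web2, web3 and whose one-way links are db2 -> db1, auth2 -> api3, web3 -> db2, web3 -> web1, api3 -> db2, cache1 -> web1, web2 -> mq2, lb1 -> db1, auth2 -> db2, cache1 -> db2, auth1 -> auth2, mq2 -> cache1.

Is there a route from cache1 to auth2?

Explore from cache1.
Distance 1: reach db2, web1.
Distance 2: reach db1.
The search from cache1 is exhausted; no directed path reaches auth2.

No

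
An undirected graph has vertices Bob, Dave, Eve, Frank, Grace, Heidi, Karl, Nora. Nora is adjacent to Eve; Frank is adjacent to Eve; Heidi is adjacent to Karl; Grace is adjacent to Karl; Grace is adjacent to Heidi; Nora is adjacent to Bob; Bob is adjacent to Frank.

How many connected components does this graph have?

3

From Bob: component {Bob, Eve, Frank, Nora}.
From Dave: component {Dave}.
From Grace: component {Grace, Heidi, Karl}.
That's 3 components.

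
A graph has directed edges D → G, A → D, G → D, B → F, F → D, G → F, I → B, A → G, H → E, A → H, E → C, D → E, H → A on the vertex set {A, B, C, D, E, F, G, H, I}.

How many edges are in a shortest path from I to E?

4

Distance 0: I.
Distance 1: B.
Distance 2: F.
Distance 3: D.
Distance 4: E, G — contains E.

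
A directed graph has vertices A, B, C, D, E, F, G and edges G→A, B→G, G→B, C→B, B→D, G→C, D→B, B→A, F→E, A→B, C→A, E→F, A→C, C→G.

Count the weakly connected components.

2

From A: component {A, B, C, D, G}.
From E: component {E, F}.
That's 2 components.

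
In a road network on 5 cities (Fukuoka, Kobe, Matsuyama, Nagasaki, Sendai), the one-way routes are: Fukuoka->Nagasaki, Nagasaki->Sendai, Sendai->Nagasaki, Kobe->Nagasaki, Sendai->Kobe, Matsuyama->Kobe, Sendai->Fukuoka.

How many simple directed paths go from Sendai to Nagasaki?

Sendai→Fukuoka→Nagasaki
Sendai→Kobe→Nagasaki
Sendai→Nagasaki

3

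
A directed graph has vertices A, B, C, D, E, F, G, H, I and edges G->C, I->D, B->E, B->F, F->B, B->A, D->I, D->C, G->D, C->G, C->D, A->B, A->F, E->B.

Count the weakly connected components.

From A: component {A, B, E, F}.
From C: component {C, D, G, I}.
From H: component {H}.
That's 3 components.

3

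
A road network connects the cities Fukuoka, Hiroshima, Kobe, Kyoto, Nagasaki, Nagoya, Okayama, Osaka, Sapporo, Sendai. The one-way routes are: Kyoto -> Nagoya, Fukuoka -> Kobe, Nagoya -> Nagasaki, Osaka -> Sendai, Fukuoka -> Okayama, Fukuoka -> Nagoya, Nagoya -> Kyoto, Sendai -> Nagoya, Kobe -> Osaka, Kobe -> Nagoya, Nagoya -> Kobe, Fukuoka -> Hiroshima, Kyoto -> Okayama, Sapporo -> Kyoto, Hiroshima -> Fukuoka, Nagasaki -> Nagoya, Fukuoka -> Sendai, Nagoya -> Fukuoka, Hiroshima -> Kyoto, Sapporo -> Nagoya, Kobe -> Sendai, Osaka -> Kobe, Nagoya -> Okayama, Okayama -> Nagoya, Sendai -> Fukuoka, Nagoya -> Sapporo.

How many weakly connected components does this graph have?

From Fukuoka: component {Fukuoka, Hiroshima, Kobe, Kyoto, Nagasaki, Nagoya, Okayama, Osaka, Sapporo, Sendai}.
That's 1 component.

1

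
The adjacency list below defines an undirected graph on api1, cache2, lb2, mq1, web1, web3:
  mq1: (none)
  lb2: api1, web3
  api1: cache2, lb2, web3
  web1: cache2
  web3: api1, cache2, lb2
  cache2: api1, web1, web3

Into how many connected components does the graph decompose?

2

From api1: component {api1, cache2, lb2, web1, web3}.
From mq1: component {mq1}.
That's 2 components.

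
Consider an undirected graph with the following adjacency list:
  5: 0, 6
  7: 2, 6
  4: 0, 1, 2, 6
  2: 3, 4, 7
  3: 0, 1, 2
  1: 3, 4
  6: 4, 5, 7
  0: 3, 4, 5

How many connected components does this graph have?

From 0: component {0, 1, 2, 3, 4, 5, 6, 7}.
That's 1 component.

1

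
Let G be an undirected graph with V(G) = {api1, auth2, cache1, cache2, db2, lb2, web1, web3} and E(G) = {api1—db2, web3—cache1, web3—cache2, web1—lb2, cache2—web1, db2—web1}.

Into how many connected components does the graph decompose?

From api1: component {api1, cache1, cache2, db2, lb2, web1, web3}.
From auth2: component {auth2}.
That's 2 components.

2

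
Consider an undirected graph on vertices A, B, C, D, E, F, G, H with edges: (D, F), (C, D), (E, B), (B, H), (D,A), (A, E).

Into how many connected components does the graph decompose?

2

From A: component {A, B, C, D, E, F, H}.
From G: component {G}.
That's 2 components.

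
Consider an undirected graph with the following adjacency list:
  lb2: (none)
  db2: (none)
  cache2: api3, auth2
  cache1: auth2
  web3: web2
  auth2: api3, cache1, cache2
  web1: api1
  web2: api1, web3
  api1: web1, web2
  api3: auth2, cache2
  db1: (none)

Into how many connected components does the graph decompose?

From api1: component {api1, web1, web2, web3}.
From api3: component {api3, auth2, cache1, cache2}.
From db1: component {db1}.
From db2: component {db2}.
From lb2: component {lb2}.
That's 5 components.

5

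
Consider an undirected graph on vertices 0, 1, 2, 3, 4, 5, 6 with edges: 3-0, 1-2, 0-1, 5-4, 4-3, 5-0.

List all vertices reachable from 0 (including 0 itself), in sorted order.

0, 1, 2, 3, 4, 5

Start at 0.
Its neighbours: 1, 3, 5.
Then their neighbours: 2, 4.
Nothing further is reachable.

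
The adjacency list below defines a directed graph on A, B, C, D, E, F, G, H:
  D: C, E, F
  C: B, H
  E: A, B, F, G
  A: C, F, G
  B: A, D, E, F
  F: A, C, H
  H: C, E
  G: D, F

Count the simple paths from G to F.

G→D→C→B→A→F
G→D→C→B→E→A→F
G→D→C→B→E→F
G→D→C→B→F
G→D→C→H→E→A→F
G→D→C→H→E→B→A→F
G→D→C→H→E→B→F
G→D→C→H→E→F
G→D→E→A→C→B→F
G→D→E→A→F
G→D→E→B→A→F
G→D→E→B→F
G→D→E→F
G→D→F
G→F

15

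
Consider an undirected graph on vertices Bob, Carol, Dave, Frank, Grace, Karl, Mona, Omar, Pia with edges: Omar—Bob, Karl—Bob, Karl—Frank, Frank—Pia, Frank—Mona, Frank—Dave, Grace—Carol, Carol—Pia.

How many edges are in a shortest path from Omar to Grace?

Distance 0: Omar.
Distance 1: Bob.
Distance 2: Karl.
Distance 3: Frank.
Distance 4: Dave, Mona, Pia.
Distance 5: Carol.
Distance 6: Grace — contains Grace.

6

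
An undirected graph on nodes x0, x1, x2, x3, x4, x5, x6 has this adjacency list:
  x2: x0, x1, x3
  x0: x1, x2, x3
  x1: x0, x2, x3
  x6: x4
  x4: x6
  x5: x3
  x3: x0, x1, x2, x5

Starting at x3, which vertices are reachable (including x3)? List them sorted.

Start at x3.
Its neighbours: x0, x1, x2, x5.
Nothing further is reachable.

x0, x1, x2, x3, x5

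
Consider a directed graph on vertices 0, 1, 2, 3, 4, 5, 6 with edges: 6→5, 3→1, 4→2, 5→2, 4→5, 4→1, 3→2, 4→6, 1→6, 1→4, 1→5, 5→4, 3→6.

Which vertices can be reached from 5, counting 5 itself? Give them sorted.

1, 2, 4, 5, 6

Start at 5.
Its neighbours: 2, 4.
Then their neighbours: 1, 6.
Nothing further is reachable.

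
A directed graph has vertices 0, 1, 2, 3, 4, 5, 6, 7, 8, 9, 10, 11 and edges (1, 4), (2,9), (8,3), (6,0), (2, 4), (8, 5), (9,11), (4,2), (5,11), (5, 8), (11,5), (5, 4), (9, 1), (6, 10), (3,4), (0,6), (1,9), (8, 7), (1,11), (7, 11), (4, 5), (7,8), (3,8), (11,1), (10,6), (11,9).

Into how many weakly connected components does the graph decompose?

From 0: component {0, 6, 10}.
From 1: component {1, 2, 3, 4, 5, 7, 8, 9, 11}.
That's 2 components.

2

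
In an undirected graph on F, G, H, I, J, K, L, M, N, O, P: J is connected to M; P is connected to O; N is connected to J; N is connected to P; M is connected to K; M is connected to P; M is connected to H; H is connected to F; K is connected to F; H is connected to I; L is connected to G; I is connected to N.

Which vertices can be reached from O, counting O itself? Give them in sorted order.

Start at O.
Its neighbours: P.
Then their neighbours: M, N.
Then next layer: H, I, J, K.
Then next layer: F.
Nothing further is reachable.

F, H, I, J, K, M, N, O, P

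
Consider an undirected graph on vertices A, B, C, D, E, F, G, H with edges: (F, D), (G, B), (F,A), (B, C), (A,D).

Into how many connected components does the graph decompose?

From A: component {A, D, F}.
From B: component {B, C, G}.
From E: component {E}.
From H: component {H}.
That's 4 components.

4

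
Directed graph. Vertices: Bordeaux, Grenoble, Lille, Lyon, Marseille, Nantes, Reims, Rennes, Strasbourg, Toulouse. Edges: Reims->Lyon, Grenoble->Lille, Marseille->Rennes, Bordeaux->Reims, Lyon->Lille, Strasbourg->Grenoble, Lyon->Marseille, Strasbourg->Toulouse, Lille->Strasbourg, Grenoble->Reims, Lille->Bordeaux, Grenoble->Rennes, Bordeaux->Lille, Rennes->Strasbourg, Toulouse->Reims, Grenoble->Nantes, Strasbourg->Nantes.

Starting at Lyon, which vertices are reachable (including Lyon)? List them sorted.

Bordeaux, Grenoble, Lille, Lyon, Marseille, Nantes, Reims, Rennes, Strasbourg, Toulouse

Start at Lyon.
Its neighbours: Lille, Marseille.
Then their neighbours: Bordeaux, Rennes, Strasbourg.
Then next layer: Grenoble, Nantes, Reims, Toulouse.
Every vertex is now reached.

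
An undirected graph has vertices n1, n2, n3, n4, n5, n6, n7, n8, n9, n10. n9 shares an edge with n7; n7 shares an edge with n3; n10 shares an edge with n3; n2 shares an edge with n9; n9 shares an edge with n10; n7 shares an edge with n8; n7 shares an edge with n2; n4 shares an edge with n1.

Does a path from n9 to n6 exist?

No

Explore from n9.
Distance 1: reach n2, n7, n10.
Distance 2: reach n3, n8.
The search is exhausted without reaching n6; it lies in a different component.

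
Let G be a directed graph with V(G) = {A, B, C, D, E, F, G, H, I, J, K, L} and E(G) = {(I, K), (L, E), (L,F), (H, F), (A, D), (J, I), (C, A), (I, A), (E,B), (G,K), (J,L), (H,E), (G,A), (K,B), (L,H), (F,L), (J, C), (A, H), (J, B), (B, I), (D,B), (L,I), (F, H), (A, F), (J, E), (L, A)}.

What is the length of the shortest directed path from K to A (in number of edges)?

3

Distance 0: K.
Distance 1: B.
Distance 2: I.
Distance 3: A — contains A.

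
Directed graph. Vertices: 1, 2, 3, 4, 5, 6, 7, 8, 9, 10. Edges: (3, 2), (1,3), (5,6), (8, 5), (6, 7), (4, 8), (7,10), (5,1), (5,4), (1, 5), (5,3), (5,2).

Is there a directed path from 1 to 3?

Yes

Explore from 1.
Distance 1: reach 3, 5.
Found 3.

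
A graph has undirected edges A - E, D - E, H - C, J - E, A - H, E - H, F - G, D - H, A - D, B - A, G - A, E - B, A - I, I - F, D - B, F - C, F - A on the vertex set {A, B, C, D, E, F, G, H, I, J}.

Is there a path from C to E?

Yes

Explore from C.
Distance 1: reach F, H.
Distance 2: reach A, D, E, G, I.
Found E.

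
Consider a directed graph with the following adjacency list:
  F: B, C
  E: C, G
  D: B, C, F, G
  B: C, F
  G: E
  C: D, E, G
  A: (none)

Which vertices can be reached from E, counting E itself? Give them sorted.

B, C, D, E, F, G

Start at E.
Its neighbours: C, G.
Then their neighbours: D.
Then next layer: B, F.
Nothing further is reachable.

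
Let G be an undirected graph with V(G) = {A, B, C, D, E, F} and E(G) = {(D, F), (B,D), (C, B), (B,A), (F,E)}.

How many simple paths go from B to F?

B–D–F

1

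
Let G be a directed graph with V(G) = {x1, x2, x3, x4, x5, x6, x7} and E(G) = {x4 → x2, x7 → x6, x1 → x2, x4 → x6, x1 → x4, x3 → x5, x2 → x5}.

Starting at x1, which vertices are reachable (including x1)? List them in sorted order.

x1, x2, x4, x5, x6

Start at x1.
Its neighbours: x2, x4.
Then their neighbours: x5, x6.
Nothing further is reachable.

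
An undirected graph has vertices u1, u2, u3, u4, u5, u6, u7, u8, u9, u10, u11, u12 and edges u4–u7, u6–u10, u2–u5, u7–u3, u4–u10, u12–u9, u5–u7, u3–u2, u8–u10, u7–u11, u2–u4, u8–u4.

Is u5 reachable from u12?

Explore from u12.
Distance 1: reach u9.
The search is exhausted without reaching u5; it lies in a different component.

No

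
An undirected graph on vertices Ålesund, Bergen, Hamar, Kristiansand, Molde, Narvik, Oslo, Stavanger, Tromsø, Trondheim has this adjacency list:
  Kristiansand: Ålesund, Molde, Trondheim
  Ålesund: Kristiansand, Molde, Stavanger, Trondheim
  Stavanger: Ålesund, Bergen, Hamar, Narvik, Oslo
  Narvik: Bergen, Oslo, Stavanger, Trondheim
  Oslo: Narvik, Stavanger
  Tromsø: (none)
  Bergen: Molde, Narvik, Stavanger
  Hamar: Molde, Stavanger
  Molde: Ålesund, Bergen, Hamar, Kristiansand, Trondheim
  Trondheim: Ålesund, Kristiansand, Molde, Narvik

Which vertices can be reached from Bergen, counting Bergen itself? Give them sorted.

Ålesund, Bergen, Hamar, Kristiansand, Molde, Narvik, Oslo, Stavanger, Trondheim

Start at Bergen.
Its neighbours: Molde, Narvik, Stavanger.
Then their neighbours: Ålesund, Hamar, Kristiansand, Oslo, Trondheim.
Nothing further is reachable.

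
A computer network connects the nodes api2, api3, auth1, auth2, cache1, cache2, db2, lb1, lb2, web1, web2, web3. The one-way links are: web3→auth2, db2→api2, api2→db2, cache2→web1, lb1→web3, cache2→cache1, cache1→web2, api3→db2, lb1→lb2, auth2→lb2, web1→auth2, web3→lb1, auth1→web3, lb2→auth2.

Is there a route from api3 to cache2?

No

Explore from api3.
Distance 1: reach db2.
Distance 2: reach api2.
The search from api3 is exhausted; no directed path reaches cache2.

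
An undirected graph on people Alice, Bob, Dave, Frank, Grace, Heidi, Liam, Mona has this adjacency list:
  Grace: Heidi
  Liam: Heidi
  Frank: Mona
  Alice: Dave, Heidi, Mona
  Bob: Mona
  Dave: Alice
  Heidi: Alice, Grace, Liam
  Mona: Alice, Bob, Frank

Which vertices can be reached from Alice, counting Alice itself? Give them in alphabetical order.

Start at Alice.
Its neighbours: Dave, Heidi, Mona.
Then their neighbours: Bob, Frank, Grace, Liam.
Every vertex is now reached.

Alice, Bob, Dave, Frank, Grace, Heidi, Liam, Mona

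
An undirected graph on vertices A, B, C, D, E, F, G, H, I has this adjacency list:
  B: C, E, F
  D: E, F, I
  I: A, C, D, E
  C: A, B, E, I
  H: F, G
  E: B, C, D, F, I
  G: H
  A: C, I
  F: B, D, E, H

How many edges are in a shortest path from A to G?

Distance 0: A.
Distance 1: C, I.
Distance 2: B, D, E.
Distance 3: F.
Distance 4: H.
Distance 5: G — contains G.

5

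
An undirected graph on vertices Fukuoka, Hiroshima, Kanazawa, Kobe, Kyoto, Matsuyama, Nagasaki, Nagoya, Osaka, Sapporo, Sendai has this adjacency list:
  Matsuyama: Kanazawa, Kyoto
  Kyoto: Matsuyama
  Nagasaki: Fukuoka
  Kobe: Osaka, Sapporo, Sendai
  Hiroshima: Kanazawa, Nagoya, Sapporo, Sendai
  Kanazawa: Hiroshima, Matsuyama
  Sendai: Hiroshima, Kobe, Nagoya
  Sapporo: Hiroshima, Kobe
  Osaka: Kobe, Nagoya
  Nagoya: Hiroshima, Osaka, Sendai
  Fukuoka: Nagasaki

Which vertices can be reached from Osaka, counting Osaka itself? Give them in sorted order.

Hiroshima, Kanazawa, Kobe, Kyoto, Matsuyama, Nagoya, Osaka, Sapporo, Sendai

Start at Osaka.
Its neighbours: Kobe, Nagoya.
Then their neighbours: Hiroshima, Sapporo, Sendai.
Then next layer: Kanazawa.
Then next layer: Matsuyama.
Then next layer: Kyoto.
Nothing further is reachable.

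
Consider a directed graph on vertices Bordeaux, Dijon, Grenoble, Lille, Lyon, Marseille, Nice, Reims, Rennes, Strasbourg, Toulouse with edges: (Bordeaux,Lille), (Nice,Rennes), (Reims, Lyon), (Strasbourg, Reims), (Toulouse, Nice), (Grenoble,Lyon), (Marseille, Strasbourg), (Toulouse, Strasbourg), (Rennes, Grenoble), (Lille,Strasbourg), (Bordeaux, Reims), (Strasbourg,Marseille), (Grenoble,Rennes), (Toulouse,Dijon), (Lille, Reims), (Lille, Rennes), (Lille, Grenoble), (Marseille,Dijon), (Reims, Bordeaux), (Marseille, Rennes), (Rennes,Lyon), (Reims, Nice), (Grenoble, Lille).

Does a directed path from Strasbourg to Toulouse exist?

Explore from Strasbourg.
Distance 1: reach Marseille, Reims.
Distance 2: reach Bordeaux, Dijon, Lyon, Nice, Rennes.
Distance 3: reach Grenoble, Lille.
The search from Strasbourg is exhausted; no directed path reaches Toulouse.

No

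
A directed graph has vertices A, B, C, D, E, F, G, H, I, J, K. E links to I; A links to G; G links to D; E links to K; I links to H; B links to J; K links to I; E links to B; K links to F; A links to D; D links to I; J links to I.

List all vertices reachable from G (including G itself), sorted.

Start at G.
Its neighbours: D.
Then their neighbours: I.
Then next layer: H.
Nothing further is reachable.

D, G, H, I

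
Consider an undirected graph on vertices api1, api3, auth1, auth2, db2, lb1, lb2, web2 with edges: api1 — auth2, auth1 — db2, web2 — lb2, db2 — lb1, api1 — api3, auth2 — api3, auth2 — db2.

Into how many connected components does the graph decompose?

From api1: component {api1, api3, auth1, auth2, db2, lb1}.
From lb2: component {lb2, web2}.
That's 2 components.

2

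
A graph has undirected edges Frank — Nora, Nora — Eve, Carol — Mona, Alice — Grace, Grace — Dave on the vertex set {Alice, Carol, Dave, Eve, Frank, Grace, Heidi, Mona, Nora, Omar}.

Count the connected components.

5

From Alice: component {Alice, Dave, Grace}.
From Carol: component {Carol, Mona}.
From Eve: component {Eve, Frank, Nora}.
From Heidi: component {Heidi}.
From Omar: component {Omar}.
That's 5 components.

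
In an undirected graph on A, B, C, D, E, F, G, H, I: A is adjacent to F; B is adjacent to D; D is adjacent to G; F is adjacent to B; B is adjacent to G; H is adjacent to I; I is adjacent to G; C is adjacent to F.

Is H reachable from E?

E has no edges, so nothing is reachable from it.

No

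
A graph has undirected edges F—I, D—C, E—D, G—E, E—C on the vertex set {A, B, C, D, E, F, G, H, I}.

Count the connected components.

From A: component {A}.
From B: component {B}.
From C: component {C, D, E, G}.
From F: component {F, I}.
From H: component {H}.
That's 5 components.

5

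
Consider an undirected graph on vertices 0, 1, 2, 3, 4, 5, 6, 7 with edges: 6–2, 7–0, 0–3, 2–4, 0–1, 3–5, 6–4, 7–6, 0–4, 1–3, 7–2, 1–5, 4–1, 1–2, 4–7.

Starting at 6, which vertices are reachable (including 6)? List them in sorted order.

0, 1, 2, 3, 4, 5, 6, 7

Start at 6.
Its neighbours: 2, 4, 7.
Then their neighbours: 0, 1.
Then next layer: 3, 5.
Every vertex is now reached.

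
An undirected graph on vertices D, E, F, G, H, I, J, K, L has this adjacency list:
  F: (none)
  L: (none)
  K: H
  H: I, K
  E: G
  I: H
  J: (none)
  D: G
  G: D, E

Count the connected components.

From D: component {D, E, G}.
From F: component {F}.
From H: component {H, I, K}.
From J: component {J}.
From L: component {L}.
That's 5 components.

5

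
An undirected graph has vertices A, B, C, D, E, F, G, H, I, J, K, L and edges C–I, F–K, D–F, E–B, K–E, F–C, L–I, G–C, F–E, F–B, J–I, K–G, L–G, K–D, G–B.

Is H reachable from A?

No

A has no edges, so nothing is reachable from it.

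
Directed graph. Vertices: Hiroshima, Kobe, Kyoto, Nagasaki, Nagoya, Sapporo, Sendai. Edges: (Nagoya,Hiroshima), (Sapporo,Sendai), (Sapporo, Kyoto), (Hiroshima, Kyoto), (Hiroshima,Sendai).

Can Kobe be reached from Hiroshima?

Explore from Hiroshima.
Distance 1: reach Kyoto, Sendai.
The search from Hiroshima is exhausted; no directed path reaches Kobe.

No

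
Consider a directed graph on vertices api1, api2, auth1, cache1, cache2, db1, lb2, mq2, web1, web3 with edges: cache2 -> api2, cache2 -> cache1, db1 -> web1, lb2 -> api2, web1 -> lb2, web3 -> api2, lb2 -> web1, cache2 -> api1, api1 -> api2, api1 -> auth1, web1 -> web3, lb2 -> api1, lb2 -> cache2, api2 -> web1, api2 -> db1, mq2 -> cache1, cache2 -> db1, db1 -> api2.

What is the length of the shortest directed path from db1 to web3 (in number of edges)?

Distance 0: db1.
Distance 1: api2, web1.
Distance 2: lb2, web3 — contains web3.

2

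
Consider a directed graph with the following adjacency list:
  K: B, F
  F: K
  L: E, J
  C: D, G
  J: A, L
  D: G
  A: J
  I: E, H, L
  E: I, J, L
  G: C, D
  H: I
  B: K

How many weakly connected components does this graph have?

3

From A: component {A, E, H, I, J, L}.
From B: component {B, F, K}.
From C: component {C, D, G}.
That's 3 components.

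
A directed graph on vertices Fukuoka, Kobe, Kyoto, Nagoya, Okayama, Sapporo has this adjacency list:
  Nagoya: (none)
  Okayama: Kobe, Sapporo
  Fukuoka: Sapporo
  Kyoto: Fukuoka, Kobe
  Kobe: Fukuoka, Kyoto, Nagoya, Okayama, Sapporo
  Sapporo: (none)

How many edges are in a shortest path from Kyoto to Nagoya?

Distance 0: Kyoto.
Distance 1: Fukuoka, Kobe.
Distance 2: Nagoya, Okayama, Sapporo — contains Nagoya.

2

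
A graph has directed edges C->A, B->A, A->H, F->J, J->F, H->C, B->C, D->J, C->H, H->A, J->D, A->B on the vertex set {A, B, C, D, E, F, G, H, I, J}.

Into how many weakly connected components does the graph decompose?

From A: component {A, B, C, H}.
From D: component {D, F, J}.
From E: component {E}.
From G: component {G}.
From I: component {I}.
That's 5 components.

5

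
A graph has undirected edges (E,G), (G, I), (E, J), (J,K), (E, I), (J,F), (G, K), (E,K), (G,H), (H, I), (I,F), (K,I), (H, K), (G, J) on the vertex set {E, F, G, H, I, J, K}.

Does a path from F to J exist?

Yes

Explore from F.
Distance 1: reach I, J.
Found J.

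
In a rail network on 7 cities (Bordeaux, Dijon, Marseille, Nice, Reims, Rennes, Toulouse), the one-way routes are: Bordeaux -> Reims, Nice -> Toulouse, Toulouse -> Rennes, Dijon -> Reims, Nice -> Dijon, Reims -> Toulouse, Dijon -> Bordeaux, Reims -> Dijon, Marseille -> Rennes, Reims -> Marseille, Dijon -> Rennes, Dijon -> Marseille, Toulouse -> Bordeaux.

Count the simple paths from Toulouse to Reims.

1

Toulouse→Bordeaux→Reims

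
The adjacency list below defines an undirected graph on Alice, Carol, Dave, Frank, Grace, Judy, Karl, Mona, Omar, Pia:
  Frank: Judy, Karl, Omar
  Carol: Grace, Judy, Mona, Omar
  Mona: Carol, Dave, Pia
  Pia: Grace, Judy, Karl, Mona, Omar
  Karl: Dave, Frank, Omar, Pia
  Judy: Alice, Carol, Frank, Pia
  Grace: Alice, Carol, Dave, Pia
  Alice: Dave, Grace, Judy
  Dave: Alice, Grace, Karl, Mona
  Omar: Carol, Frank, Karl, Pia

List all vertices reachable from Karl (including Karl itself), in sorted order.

Start at Karl.
Its neighbours: Dave, Frank, Omar, Pia.
Then their neighbours: Alice, Carol, Grace, Judy, Mona.
Every vertex is now reached.

Alice, Carol, Dave, Frank, Grace, Judy, Karl, Mona, Omar, Pia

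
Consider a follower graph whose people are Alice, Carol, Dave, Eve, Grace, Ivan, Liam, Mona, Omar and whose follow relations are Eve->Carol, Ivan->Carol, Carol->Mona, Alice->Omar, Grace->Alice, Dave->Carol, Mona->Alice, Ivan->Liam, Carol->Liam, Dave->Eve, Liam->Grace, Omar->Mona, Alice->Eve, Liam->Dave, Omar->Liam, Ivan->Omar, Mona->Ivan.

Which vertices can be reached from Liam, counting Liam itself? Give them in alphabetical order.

Alice, Carol, Dave, Eve, Grace, Ivan, Liam, Mona, Omar

Start at Liam.
Its neighbours: Dave, Grace.
Then their neighbours: Alice, Carol, Eve.
Then next layer: Mona, Omar.
Then next layer: Ivan.
Every vertex is now reached.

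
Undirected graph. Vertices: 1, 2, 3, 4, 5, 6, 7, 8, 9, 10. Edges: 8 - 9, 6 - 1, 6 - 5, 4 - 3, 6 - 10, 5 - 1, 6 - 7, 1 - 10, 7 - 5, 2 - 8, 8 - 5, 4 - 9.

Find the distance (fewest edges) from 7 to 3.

Distance 0: 7.
Distance 1: 5, 6.
Distance 2: 1, 8, 10.
Distance 3: 2, 9.
Distance 4: 4.
Distance 5: 3 — contains 3.

5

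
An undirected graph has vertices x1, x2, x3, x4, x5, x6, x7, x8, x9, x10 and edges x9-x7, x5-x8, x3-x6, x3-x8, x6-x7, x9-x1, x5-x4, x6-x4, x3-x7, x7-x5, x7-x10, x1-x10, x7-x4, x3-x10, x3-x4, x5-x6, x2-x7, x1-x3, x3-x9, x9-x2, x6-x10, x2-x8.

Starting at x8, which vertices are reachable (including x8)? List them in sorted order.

x1, x2, x3, x4, x5, x6, x7, x8, x9, x10

Start at x8.
Its neighbours: x2, x3, x5.
Then their neighbours: x1, x4, x6, x7, x9, x10.
Every vertex is now reached.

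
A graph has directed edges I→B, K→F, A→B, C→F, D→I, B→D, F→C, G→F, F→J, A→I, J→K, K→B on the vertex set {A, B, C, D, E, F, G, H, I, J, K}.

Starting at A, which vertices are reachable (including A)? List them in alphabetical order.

Start at A.
Its neighbours: B, I.
Then their neighbours: D.
Nothing further is reachable.

A, B, D, I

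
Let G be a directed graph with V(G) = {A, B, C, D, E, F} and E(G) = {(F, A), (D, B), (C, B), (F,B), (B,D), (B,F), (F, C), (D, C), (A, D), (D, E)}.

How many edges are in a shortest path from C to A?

Distance 0: C.
Distance 1: B.
Distance 2: D, F.
Distance 3: A, E — contains A.

3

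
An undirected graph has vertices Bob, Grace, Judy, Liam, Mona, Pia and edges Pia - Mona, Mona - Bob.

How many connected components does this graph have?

From Bob: component {Bob, Mona, Pia}.
From Grace: component {Grace}.
From Judy: component {Judy}.
From Liam: component {Liam}.
That's 4 components.

4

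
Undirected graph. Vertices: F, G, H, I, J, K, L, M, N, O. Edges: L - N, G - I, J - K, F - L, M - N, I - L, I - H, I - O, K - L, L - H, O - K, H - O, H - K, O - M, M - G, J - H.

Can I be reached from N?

Explore from N.
Distance 1: reach L, M.
Distance 2: reach F, G, H, I, K, O.
Found I.

Yes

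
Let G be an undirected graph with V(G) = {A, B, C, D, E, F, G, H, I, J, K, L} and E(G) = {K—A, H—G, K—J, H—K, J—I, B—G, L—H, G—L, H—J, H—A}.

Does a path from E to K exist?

No

E has no edges, so nothing is reachable from it.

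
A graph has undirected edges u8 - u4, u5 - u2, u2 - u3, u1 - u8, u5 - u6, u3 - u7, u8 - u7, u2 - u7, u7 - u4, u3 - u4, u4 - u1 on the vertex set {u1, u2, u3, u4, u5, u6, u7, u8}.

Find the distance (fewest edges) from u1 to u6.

5

Distance 0: u1.
Distance 1: u4, u8.
Distance 2: u3, u7.
Distance 3: u2.
Distance 4: u5.
Distance 5: u6 — contains u6.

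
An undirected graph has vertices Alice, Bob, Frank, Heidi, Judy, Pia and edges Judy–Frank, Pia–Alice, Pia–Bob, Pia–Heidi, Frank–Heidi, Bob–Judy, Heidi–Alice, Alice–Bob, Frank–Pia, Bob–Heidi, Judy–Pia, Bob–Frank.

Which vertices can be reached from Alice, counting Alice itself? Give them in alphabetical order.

Start at Alice.
Its neighbours: Bob, Heidi, Pia.
Then their neighbours: Frank, Judy.
Every vertex is now reached.

Alice, Bob, Frank, Heidi, Judy, Pia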